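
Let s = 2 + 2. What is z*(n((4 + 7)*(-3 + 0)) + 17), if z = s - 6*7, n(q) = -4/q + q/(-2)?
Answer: -42161/33 ≈ -1277.6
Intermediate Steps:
s = 4
n(q) = -4/q - q/2 (n(q) = -4/q + q*(-½) = -4/q - q/2)
z = -38 (z = 4 - 6*7 = 4 - 42 = -38)
z*(n((4 + 7)*(-3 + 0)) + 17) = -38*((-4*1/((-3 + 0)*(4 + 7)) - (4 + 7)*(-3 + 0)/2) + 17) = -38*((-4/(11*(-3)) - 11*(-3)/2) + 17) = -38*((-4/(-33) - ½*(-33)) + 17) = -38*((-4*(-1/33) + 33/2) + 17) = -38*((4/33 + 33/2) + 17) = -38*(1097/66 + 17) = -38*2219/66 = -42161/33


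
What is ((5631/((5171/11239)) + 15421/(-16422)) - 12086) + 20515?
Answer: 250713060415/12131166 ≈ 20667.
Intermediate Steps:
((5631/((5171/11239)) + 15421/(-16422)) - 12086) + 20515 = ((5631/((5171*(1/11239))) + 15421*(-1/16422)) - 12086) + 20515 = ((5631/(5171/11239) - 2203/2346) - 12086) + 20515 = ((5631*(11239/5171) - 2203/2346) - 12086) + 20515 = ((63286809/5171 - 2203/2346) - 12086) + 20515 = (148459462201/12131166 - 12086) + 20515 = 1842189925/12131166 + 20515 = 250713060415/12131166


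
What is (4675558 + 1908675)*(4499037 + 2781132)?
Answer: 47934328975377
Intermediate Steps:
(4675558 + 1908675)*(4499037 + 2781132) = 6584233*7280169 = 47934328975377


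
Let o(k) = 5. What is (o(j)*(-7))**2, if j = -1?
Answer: 1225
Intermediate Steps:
(o(j)*(-7))**2 = (5*(-7))**2 = (-35)**2 = 1225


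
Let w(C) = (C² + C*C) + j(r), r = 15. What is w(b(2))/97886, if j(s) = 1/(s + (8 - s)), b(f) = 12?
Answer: 2305/783088 ≈ 0.0029435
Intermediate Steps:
j(s) = ⅛ (j(s) = 1/8 = ⅛)
w(C) = ⅛ + 2*C² (w(C) = (C² + C*C) + ⅛ = (C² + C²) + ⅛ = 2*C² + ⅛ = ⅛ + 2*C²)
w(b(2))/97886 = (⅛ + 2*12²)/97886 = (⅛ + 2*144)*(1/97886) = (⅛ + 288)*(1/97886) = (2305/8)*(1/97886) = 2305/783088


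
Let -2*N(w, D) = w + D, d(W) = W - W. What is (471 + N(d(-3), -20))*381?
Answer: 183261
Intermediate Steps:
d(W) = 0
N(w, D) = -D/2 - w/2 (N(w, D) = -(w + D)/2 = -(D + w)/2 = -D/2 - w/2)
(471 + N(d(-3), -20))*381 = (471 + (-1/2*(-20) - 1/2*0))*381 = (471 + (10 + 0))*381 = (471 + 10)*381 = 481*381 = 183261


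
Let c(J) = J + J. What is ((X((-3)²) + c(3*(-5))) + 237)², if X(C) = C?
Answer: 46656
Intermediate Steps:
c(J) = 2*J
((X((-3)²) + c(3*(-5))) + 237)² = (((-3)² + 2*(3*(-5))) + 237)² = ((9 + 2*(-15)) + 237)² = ((9 - 30) + 237)² = (-21 + 237)² = 216² = 46656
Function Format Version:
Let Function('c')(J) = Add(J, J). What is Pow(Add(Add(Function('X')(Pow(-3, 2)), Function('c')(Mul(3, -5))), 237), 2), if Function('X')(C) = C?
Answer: 46656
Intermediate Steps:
Function('c')(J) = Mul(2, J)
Pow(Add(Add(Function('X')(Pow(-3, 2)), Function('c')(Mul(3, -5))), 237), 2) = Pow(Add(Add(Pow(-3, 2), Mul(2, Mul(3, -5))), 237), 2) = Pow(Add(Add(9, Mul(2, -15)), 237), 2) = Pow(Add(Add(9, -30), 237), 2) = Pow(Add(-21, 237), 2) = Pow(216, 2) = 46656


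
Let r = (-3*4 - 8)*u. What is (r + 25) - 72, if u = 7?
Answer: -187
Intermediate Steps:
r = -140 (r = (-3*4 - 8)*7 = (-12 - 8)*7 = -20*7 = -140)
(r + 25) - 72 = (-140 + 25) - 72 = -115 - 72 = -187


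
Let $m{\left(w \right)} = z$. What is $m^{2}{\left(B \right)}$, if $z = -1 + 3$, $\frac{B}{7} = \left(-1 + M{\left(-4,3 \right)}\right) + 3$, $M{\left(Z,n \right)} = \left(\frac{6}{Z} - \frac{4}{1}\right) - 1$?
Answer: $4$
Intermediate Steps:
$M{\left(Z,n \right)} = -5 + \frac{6}{Z}$ ($M{\left(Z,n \right)} = \left(\frac{6}{Z} - 4\right) - 1 = \left(-4 + \frac{6}{Z}\right) - 1 = -5 + \frac{6}{Z}$)
$B = - \frac{63}{2}$ ($B = 7 \left(\left(-1 - \left(5 - \frac{6}{-4}\right)\right) + 3\right) = 7 \left(\left(-1 + \left(-5 + 6 \left(- \frac{1}{4}\right)\right)\right) + 3\right) = 7 \left(\left(-1 - \frac{13}{2}\right) + 3\right) = 7 \left(- \frac{15}{2} + 3\right) = 7 \left(- \frac{9}{2}\right) = - \frac{63}{2} \approx -31.5$)
$z = 2$
$m{\left(w \right)} = 2$
$m^{2}{\left(B \right)} = 2^{2} = 4$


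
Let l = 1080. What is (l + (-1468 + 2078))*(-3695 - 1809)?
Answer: -9301760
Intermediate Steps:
(l + (-1468 + 2078))*(-3695 - 1809) = (1080 + (-1468 + 2078))*(-3695 - 1809) = (1080 + 610)*(-5504) = 1690*(-5504) = -9301760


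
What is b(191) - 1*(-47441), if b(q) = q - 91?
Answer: 47541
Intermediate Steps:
b(q) = -91 + q
b(191) - 1*(-47441) = (-91 + 191) - 1*(-47441) = 100 + 47441 = 47541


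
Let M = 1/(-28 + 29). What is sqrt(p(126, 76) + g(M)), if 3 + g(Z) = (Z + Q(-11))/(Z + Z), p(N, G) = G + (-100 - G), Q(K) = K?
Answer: 6*I*sqrt(3) ≈ 10.392*I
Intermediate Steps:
M = 1 (M = 1/1 = 1)
p(N, G) = -100
g(Z) = -3 + (-11 + Z)/(2*Z) (g(Z) = -3 + (Z - 11)/(Z + Z) = -3 + (-11 + Z)/((2*Z)) = -3 + (-11 + Z)*(1/(2*Z)) = -3 + (-11 + Z)/(2*Z))
sqrt(p(126, 76) + g(M)) = sqrt(-100 + (1/2)*(-11 - 5*1)/1) = sqrt(-100 + (1/2)*1*(-11 - 5)) = sqrt(-100 + (1/2)*1*(-16)) = sqrt(-100 - 8) = sqrt(-108) = 6*I*sqrt(3)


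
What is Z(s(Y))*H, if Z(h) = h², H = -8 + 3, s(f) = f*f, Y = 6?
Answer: -6480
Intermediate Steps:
s(f) = f²
H = -5
Z(s(Y))*H = (6²)²*(-5) = 36²*(-5) = 1296*(-5) = -6480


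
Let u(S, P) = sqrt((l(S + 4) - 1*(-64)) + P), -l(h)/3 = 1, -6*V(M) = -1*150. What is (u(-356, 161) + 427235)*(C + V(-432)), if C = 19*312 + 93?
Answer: 2583062810 + 6046*sqrt(222) ≈ 2.5832e+9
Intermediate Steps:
V(M) = 25 (V(M) = -(-1)*150/6 = -1/6*(-150) = 25)
l(h) = -3 (l(h) = -3*1 = -3)
u(S, P) = sqrt(61 + P) (u(S, P) = sqrt((-3 - 1*(-64)) + P) = sqrt((-3 + 64) + P) = sqrt(61 + P))
C = 6021 (C = 5928 + 93 = 6021)
(u(-356, 161) + 427235)*(C + V(-432)) = (sqrt(61 + 161) + 427235)*(6021 + 25) = (sqrt(222) + 427235)*6046 = (427235 + sqrt(222))*6046 = 2583062810 + 6046*sqrt(222)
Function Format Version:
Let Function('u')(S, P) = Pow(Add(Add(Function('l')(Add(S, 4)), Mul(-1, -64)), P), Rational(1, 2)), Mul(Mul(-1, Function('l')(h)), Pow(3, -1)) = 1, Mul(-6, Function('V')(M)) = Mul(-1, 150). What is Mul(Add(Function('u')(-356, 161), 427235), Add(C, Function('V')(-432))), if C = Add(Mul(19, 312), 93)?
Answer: Add(2583062810, Mul(6046, Pow(222, Rational(1, 2)))) ≈ 2.5832e+9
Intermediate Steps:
Function('V')(M) = 25 (Function('V')(M) = Mul(Rational(-1, 6), Mul(-1, 150)) = Mul(Rational(-1, 6), -150) = 25)
Function('l')(h) = -3 (Function('l')(h) = Mul(-3, 1) = -3)
Function('u')(S, P) = Pow(Add(61, P), Rational(1, 2)) (Function('u')(S, P) = Pow(Add(Add(-3, Mul(-1, -64)), P), Rational(1, 2)) = Pow(Add(Add(-3, 64), P), Rational(1, 2)) = Pow(Add(61, P), Rational(1, 2)))
C = 6021 (C = Add(5928, 93) = 6021)
Mul(Add(Function('u')(-356, 161), 427235), Add(C, Function('V')(-432))) = Mul(Add(Pow(Add(61, 161), Rational(1, 2)), 427235), Add(6021, 25)) = Mul(Add(Pow(222, Rational(1, 2)), 427235), 6046) = Mul(Add(427235, Pow(222, Rational(1, 2))), 6046) = Add(2583062810, Mul(6046, Pow(222, Rational(1, 2))))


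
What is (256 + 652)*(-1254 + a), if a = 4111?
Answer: 2594156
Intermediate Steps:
(256 + 652)*(-1254 + a) = (256 + 652)*(-1254 + 4111) = 908*2857 = 2594156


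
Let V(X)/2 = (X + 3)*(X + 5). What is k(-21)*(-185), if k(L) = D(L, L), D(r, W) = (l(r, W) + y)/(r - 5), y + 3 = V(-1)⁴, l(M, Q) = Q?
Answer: 6059860/13 ≈ 4.6614e+5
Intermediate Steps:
V(X) = 2*(3 + X)*(5 + X) (V(X) = 2*((X + 3)*(X + 5)) = 2*((3 + X)*(5 + X)) = 2*(3 + X)*(5 + X))
y = 65533 (y = -3 + (30 + 2*(-1)² + 16*(-1))⁴ = -3 + (30 + 2*1 - 16)⁴ = -3 + (30 + 2 - 16)⁴ = -3 + 16⁴ = -3 + 65536 = 65533)
D(r, W) = (65533 + W)/(-5 + r) (D(r, W) = (W + 65533)/(r - 5) = (65533 + W)/(-5 + r))
k(L) = (65533 + L)/(-5 + L)
k(-21)*(-185) = ((65533 - 21)/(-5 - 21))*(-185) = (65512/(-26))*(-185) = -1/26*65512*(-185) = -32756/13*(-185) = 6059860/13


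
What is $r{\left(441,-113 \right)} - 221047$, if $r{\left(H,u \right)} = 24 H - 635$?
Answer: $-211098$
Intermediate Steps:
$r{\left(H,u \right)} = -635 + 24 H$
$r{\left(441,-113 \right)} - 221047 = \left(-635 + 24 \cdot 441\right) - 221047 = \left(-635 + 10584\right) - 221047 = 9949 - 221047 = -211098$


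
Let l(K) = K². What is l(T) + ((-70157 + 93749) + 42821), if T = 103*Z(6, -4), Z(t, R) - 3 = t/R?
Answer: 361133/4 ≈ 90283.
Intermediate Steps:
Z(t, R) = 3 + t/R
T = 309/2 (T = 103*(3 + 6/(-4)) = 103*(3 + 6*(-¼)) = 103*(3 - 3/2) = 103*(3/2) = 309/2 ≈ 154.50)
l(T) + ((-70157 + 93749) + 42821) = (309/2)² + ((-70157 + 93749) + 42821) = 95481/4 + (23592 + 42821) = 95481/4 + 66413 = 361133/4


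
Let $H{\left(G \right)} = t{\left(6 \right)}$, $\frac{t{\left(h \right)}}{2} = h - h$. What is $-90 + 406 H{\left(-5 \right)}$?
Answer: $-90$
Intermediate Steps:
$t{\left(h \right)} = 0$ ($t{\left(h \right)} = 2 \left(h - h\right) = 2 \cdot 0 = 0$)
$H{\left(G \right)} = 0$
$-90 + 406 H{\left(-5 \right)} = -90 + 406 \cdot 0 = -90 + 0 = -90$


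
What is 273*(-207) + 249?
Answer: -56262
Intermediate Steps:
273*(-207) + 249 = -56511 + 249 = -56262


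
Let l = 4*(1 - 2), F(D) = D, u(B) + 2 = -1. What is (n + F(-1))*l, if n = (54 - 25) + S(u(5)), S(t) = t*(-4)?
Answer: -160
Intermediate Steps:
u(B) = -3 (u(B) = -2 - 1 = -3)
S(t) = -4*t
l = -4 (l = 4*(-1) = -4)
n = 41 (n = (54 - 25) - 4*(-3) = 29 + 12 = 41)
(n + F(-1))*l = (41 - 1)*(-4) = 40*(-4) = -160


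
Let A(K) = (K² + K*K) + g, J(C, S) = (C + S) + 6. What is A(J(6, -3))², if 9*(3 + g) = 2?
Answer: 2053489/81 ≈ 25352.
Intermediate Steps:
g = -25/9 (g = -3 + (⅑)*2 = -3 + 2/9 = -25/9 ≈ -2.7778)
J(C, S) = 6 + C + S
A(K) = -25/9 + 2*K² (A(K) = (K² + K*K) - 25/9 = (K² + K²) - 25/9 = 2*K² - 25/9 = -25/9 + 2*K²)
A(J(6, -3))² = (-25/9 + 2*(6 + 6 - 3)²)² = (-25/9 + 2*9²)² = (-25/9 + 2*81)² = (-25/9 + 162)² = (1433/9)² = 2053489/81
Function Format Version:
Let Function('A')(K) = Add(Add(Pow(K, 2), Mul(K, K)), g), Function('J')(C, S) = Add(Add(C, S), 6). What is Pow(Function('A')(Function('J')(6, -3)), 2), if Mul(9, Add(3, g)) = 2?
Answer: Rational(2053489, 81) ≈ 25352.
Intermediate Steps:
g = Rational(-25, 9) (g = Add(-3, Mul(Rational(1, 9), 2)) = Add(-3, Rational(2, 9)) = Rational(-25, 9) ≈ -2.7778)
Function('J')(C, S) = Add(6, C, S)
Function('A')(K) = Add(Rational(-25, 9), Mul(2, Pow(K, 2))) (Function('A')(K) = Add(Add(Pow(K, 2), Mul(K, K)), Rational(-25, 9)) = Add(Add(Pow(K, 2), Pow(K, 2)), Rational(-25, 9)) = Add(Mul(2, Pow(K, 2)), Rational(-25, 9)) = Add(Rational(-25, 9), Mul(2, Pow(K, 2))))
Pow(Function('A')(Function('J')(6, -3)), 2) = Pow(Add(Rational(-25, 9), Mul(2, Pow(Add(6, 6, -3), 2))), 2) = Pow(Add(Rational(-25, 9), Mul(2, Pow(9, 2))), 2) = Pow(Add(Rational(-25, 9), Mul(2, 81)), 2) = Pow(Add(Rational(-25, 9), 162), 2) = Pow(Rational(1433, 9), 2) = Rational(2053489, 81)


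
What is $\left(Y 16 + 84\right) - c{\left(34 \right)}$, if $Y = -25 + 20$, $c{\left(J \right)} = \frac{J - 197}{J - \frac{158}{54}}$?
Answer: $\frac{7757}{839} \approx 9.2455$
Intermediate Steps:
$c{\left(J \right)} = \frac{-197 + J}{- \frac{79}{27} + J}$ ($c{\left(J \right)} = \frac{-197 + J}{J - \frac{79}{27}} = \frac{-197 + J}{- \frac{79}{27} + J}$)
$Y = -5$
$\left(Y 16 + 84\right) - c{\left(34 \right)} = \left(\left(-5\right) 16 + 84\right) - \frac{27 \left(-197 + 34\right)}{-79 + 27 \cdot 34} = \left(-80 + 84\right) - 27 \frac{1}{-79 + 918} \left(-163\right) = 4 - 27 \cdot \frac{1}{839} \left(-163\right) = 4 - - \frac{4401}{839} = 4 + \frac{4401}{839} = \frac{7757}{839}$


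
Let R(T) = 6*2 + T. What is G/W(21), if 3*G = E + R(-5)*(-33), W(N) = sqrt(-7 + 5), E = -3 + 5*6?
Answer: 34*I*sqrt(2) ≈ 48.083*I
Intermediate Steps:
E = 27 (E = -3 + 30 = 27)
R(T) = 12 + T
W(N) = I*sqrt(2) (W(N) = sqrt(-2) = I*sqrt(2))
G = -68 (G = (27 + (12 - 5)*(-33))/3 = (27 + 7*(-33))/3 = (27 - 231)/3 = (1/3)*(-204) = -68)
G/W(21) = -68*(-I*sqrt(2)/2) = -(-34)*I*sqrt(2) = 34*I*sqrt(2)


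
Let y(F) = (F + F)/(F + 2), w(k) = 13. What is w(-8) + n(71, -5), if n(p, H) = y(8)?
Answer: 73/5 ≈ 14.600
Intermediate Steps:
y(F) = 2*F/(2 + F) (y(F) = (2*F)/(2 + F) = 2*F/(2 + F))
n(p, H) = 8/5 (n(p, H) = 2*8/(2 + 8) = 2*8/10 = 2*8*(⅒) = 8/5)
w(-8) + n(71, -5) = 13 + 8/5 = 73/5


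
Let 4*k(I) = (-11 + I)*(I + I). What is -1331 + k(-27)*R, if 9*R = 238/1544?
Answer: -1020749/772 ≈ -1322.2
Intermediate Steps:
k(I) = I*(-11 + I)/2 (k(I) = ((-11 + I)*(I + I))/4 = ((-11 + I)*(2*I))/4 = (2*I*(-11 + I))/4 = I*(-11 + I)/2)
R = 119/6948 (R = (238/1544)/9 = (238*(1/1544))/9 = (⅑)*(119/772) = 119/6948 ≈ 0.017127)
-1331 + k(-27)*R = -1331 + ((½)*(-27)*(-11 - 27))*(119/6948) = -1331 + ((½)*(-27)*(-38))*(119/6948) = -1331 + 513*(119/6948) = -1331 + 6783/772 = -1020749/772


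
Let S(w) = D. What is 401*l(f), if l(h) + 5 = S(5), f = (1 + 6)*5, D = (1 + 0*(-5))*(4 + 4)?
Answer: 1203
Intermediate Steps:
D = 8 (D = (1 + 0)*8 = 1*8 = 8)
f = 35 (f = 7*5 = 35)
S(w) = 8
l(h) = 3 (l(h) = -5 + 8 = 3)
401*l(f) = 401*3 = 1203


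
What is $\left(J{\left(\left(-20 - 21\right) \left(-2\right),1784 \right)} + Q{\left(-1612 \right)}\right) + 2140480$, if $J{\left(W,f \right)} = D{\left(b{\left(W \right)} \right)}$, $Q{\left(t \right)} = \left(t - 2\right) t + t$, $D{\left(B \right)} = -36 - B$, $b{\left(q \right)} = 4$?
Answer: $4740596$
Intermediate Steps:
$Q{\left(t \right)} = t + t \left(-2 + t\right)$ ($Q{\left(t \right)} = \left(t - 2\right) t + t = \left(-2 + t\right) t + t = t \left(-2 + t\right) + t = t + t \left(-2 + t\right)$)
$J{\left(W,f \right)} = -40$ ($J{\left(W,f \right)} = -36 - 4 = -40$)
$\left(J{\left(\left(-20 - 21\right) \left(-2\right),1784 \right)} + Q{\left(-1612 \right)}\right) + 2140480 = \left(-40 - 1612 \left(-1 - 1612\right)\right) + 2140480 = \left(-40 - -2600156\right) + 2140480 = \left(-40 + 2600156\right) + 2140480 = 2600116 + 2140480 = 4740596$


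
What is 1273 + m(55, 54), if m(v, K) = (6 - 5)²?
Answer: 1274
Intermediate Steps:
m(v, K) = 1 (m(v, K) = 1² = 1)
1273 + m(55, 54) = 1273 + 1 = 1274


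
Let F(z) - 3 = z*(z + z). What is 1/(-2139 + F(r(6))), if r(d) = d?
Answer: -1/2064 ≈ -0.00048450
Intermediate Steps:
F(z) = 3 + 2*z² (F(z) = 3 + z*(z + z) = 3 + z*(2*z) = 3 + 2*z²)
1/(-2139 + F(r(6))) = 1/(-2139 + (3 + 2*6²)) = 1/(-2139 + (3 + 2*36)) = 1/(-2139 + (3 + 72)) = 1/(-2139 + 75) = 1/(-2064) = -1/2064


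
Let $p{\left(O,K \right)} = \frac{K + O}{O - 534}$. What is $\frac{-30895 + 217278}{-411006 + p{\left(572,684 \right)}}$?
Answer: $- \frac{3541277}{7808486} \approx -0.45352$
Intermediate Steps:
$p{\left(O,K \right)} = \frac{K + O}{-534 + O}$
$\frac{-30895 + 217278}{-411006 + p{\left(572,684 \right)}} = \frac{-30895 + 217278}{-411006 + \frac{684 + 572}{-534 + 572}} = \frac{186383}{-411006 + \frac{1}{38} \cdot 1256} = \frac{186383}{-411006 + \frac{628}{19}} = \frac{186383}{- \frac{7808486}{19}} = 186383 \left(- \frac{19}{7808486}\right) = - \frac{3541277}{7808486}$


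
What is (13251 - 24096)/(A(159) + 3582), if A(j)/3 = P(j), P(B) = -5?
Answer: -3615/1189 ≈ -3.0404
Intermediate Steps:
A(j) = -15 (A(j) = 3*(-5) = -15)
(13251 - 24096)/(A(159) + 3582) = (13251 - 24096)/(-15 + 3582) = -10845/3567 = -10845*1/3567 = -3615/1189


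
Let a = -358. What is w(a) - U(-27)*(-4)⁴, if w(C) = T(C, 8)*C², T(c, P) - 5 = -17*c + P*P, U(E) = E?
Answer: 788856332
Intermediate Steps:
T(c, P) = 5 + P² - 17*c (T(c, P) = 5 + (-17*c + P*P) = 5 + (-17*c + P²) = 5 + (P² - 17*c) = 5 + P² - 17*c)
w(C) = C²*(69 - 17*C) (w(C) = (5 + 8² - 17*C)*C² = (5 + 64 - 17*C)*C² = (69 - 17*C)*C² = C²*(69 - 17*C))
w(a) - U(-27)*(-4)⁴ = (-358)²*(69 - 17*(-358)) - (-27)*(-4)⁴ = 128164*(69 + 6086) - (-27)*256 = 128164*6155 - 1*(-6912) = 788849420 + 6912 = 788856332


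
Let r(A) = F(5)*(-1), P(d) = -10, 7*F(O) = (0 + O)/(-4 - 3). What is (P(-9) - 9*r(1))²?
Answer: 286225/2401 ≈ 119.21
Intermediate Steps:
F(O) = -O/49 (F(O) = ((0 + O)/(-4 - 3))/7 = (O/(-7))/7 = (O*(-⅐))/7 = (-O/7)/7 = -O/49)
r(A) = 5/49 (r(A) = -1/49*5*(-1) = -5/49*(-1) = 5/49)
(P(-9) - 9*r(1))² = (-10 - 9*5/49)² = (-10 - 45/49)² = (-535/49)² = 286225/2401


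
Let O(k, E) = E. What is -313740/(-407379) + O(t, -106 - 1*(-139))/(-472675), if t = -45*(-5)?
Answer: 7061124333/9169422325 ≈ 0.77007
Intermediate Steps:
t = 225
-313740/(-407379) + O(t, -106 - 1*(-139))/(-472675) = -313740/(-407379) + (-106 - 1*(-139))/(-472675) = -313740*(-1/407379) + (-106 + 139)*(-1/472675) = 14940/19399 + 33*(-1/472675) = 14940/19399 - 33/472675 = 7061124333/9169422325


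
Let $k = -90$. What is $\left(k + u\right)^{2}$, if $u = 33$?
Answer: $3249$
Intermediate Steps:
$\left(k + u\right)^{2} = \left(-90 + 33\right)^{2} = \left(-57\right)^{2} = 3249$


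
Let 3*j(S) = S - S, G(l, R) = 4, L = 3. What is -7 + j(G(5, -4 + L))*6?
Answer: -7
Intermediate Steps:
j(S) = 0 (j(S) = (S - S)/3 = (⅓)*0 = 0)
-7 + j(G(5, -4 + L))*6 = -7 + 0*6 = -7 + 0 = -7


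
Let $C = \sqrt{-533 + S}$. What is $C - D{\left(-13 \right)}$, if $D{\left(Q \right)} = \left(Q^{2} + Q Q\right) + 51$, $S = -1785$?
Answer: $-389 + i \sqrt{2318} \approx -389.0 + 48.146 i$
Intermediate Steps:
$C = i \sqrt{2318}$ ($C = \sqrt{-533 - 1785} = \sqrt{-2318} = i \sqrt{2318} \approx 48.146 i$)
$D{\left(Q \right)} = 51 + 2 Q^{2}$ ($D{\left(Q \right)} = \left(Q^{2} + Q^{2}\right) + 51 = 2 Q^{2} + 51 = 51 + 2 Q^{2}$)
$C - D{\left(-13 \right)} = i \sqrt{2318} - \left(51 + 2 \left(-13\right)^{2}\right) = i \sqrt{2318} - \left(51 + 2 \cdot 169\right) = i \sqrt{2318} - \left(51 + 338\right) = i \sqrt{2318} - 389 = -389 + i \sqrt{2318}$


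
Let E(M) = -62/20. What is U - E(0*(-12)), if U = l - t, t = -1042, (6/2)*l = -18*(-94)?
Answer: 16091/10 ≈ 1609.1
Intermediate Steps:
E(M) = -31/10 (E(M) = -62*1/20 = -31/10)
l = 564 (l = (-18*(-94))/3 = (⅓)*1692 = 564)
U = 1606 (U = 564 - 1*(-1042) = 564 + 1042 = 1606)
U - E(0*(-12)) = 1606 - 1*(-31/10) = 1606 + 31/10 = 16091/10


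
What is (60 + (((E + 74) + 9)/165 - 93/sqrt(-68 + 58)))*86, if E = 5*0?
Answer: 858538/165 + 3999*I*sqrt(10)/5 ≈ 5203.3 + 2529.2*I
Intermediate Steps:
E = 0
(60 + (((E + 74) + 9)/165 - 93/sqrt(-68 + 58)))*86 = (60 + (((0 + 74) + 9)/165 - 93/sqrt(-68 + 58)))*86 = (60 + ((74 + 9)*(1/165) - 93*(-I*sqrt(10)/10)))*86 = (60 + (83*(1/165) - 93*(-I*sqrt(10)/10)))*86 = (60 + (83/165 - (-93)*I*sqrt(10)/10))*86 = (60 + (83/165 + 93*I*sqrt(10)/10))*86 = (9983/165 + 93*I*sqrt(10)/10)*86 = 858538/165 + 3999*I*sqrt(10)/5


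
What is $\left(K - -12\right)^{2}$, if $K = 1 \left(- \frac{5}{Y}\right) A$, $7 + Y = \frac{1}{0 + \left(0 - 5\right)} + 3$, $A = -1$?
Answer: $\frac{51529}{441} \approx 116.85$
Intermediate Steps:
$Y = - \frac{21}{5}$ ($Y = -7 + \left(\frac{1}{0 + \left(0 - 5\right)} + 3\right) = -7 + \left(\frac{1}{0 - 5} + 3\right) = -7 + \left(\frac{1}{-5} + 3\right) = -7 + \left(- \frac{1}{5} + 3\right) = -7 + \frac{14}{5} = - \frac{21}{5} \approx -4.2$)
$K = - \frac{25}{21}$ ($K = 1 \left(- \frac{5}{- \frac{21}{5}}\right) \left(-1\right) = 1 \left(\left(-5\right) \left(- \frac{5}{21}\right)\right) \left(-1\right) = 1 \cdot \frac{25}{21} \left(-1\right) = \frac{25}{21} \left(-1\right) = - \frac{25}{21} \approx -1.1905$)
$\left(K - -12\right)^{2} = \left(- \frac{25}{21} - -12\right)^{2} = \left(- \frac{25}{21} + 12\right)^{2} = \left(\frac{227}{21}\right)^{2} = \frac{51529}{441}$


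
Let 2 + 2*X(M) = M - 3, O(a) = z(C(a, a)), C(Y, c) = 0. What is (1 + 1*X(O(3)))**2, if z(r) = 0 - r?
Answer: 9/4 ≈ 2.2500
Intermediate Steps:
z(r) = -r
O(a) = 0 (O(a) = -1*0 = 0)
X(M) = -5/2 + M/2 (X(M) = -1 + (M - 3)/2 = -1 + (-3 + M)/2 = -1 + (-3/2 + M/2) = -5/2 + M/2)
(1 + 1*X(O(3)))**2 = (1 + 1*(-5/2 + (1/2)*0))**2 = (1 + 1*(-5/2 + 0))**2 = (1 + 1*(-5/2))**2 = (1 - 5/2)**2 = (-3/2)**2 = 9/4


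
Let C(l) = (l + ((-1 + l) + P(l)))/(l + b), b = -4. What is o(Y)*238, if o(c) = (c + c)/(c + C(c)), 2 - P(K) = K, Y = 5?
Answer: 2380/11 ≈ 216.36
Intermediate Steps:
P(K) = 2 - K
C(l) = (1 + l)/(-4 + l) (C(l) = (l + ((-1 + l) + (2 - l)))/(l - 4) = (l + 1)/(-4 + l) = (1 + l)/(-4 + l))
o(c) = 2*c/(c + (1 + c)/(-4 + c)) (o(c) = (c + c)/(c + (1 + c)/(-4 + c)) = (2*c)/(c + (1 + c)/(-4 + c)) = 2*c/(c + (1 + c)/(-4 + c)))
o(Y)*238 = (2*5*(-4 + 5)/(1 + 5 + 5*(-4 + 5)))*238 = (2*5*1/(1 + 5 + 5*1))*238 = (2*5*1/(1 + 5 + 5))*238 = (2*5*1/11)*238 = (2*5*(1/11)*1)*238 = (10/11)*238 = 2380/11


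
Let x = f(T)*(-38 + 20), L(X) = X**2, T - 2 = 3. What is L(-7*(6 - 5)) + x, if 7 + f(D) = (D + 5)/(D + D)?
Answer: 157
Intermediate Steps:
T = 5 (T = 2 + 3 = 5)
f(D) = -7 + (5 + D)/(2*D) (f(D) = -7 + (D + 5)/(D + D) = -7 + (5 + D)/((2*D)) = -7 + (5 + D)*(1/(2*D)) = -7 + (5 + D)/(2*D))
x = 108 (x = ((1/2)*(5 - 13*5)/5)*(-38 + 20) = ((1/2)*(1/5)*(5 - 65))*(-18) = ((1/2)*(1/5)*(-60))*(-18) = -6*(-18) = 108)
L(-7*(6 - 5)) + x = (-7*(6 - 5))**2 + 108 = (-7*1)**2 + 108 = (-7)**2 + 108 = 49 + 108 = 157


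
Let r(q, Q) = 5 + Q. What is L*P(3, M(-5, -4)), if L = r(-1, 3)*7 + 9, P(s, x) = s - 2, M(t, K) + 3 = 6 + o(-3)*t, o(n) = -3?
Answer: 65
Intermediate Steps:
M(t, K) = 3 - 3*t (M(t, K) = -3 + (6 - 3*t) = 3 - 3*t)
P(s, x) = -2 + s
L = 65 (L = (5 + 3)*7 + 9 = 8*7 + 9 = 56 + 9 = 65)
L*P(3, M(-5, -4)) = 65*(-2 + 3) = 65*1 = 65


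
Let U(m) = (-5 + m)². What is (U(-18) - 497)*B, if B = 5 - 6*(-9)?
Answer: 1888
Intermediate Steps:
B = 59 (B = 5 + 54 = 59)
(U(-18) - 497)*B = ((-5 - 18)² - 497)*59 = ((-23)² - 497)*59 = (529 - 497)*59 = 32*59 = 1888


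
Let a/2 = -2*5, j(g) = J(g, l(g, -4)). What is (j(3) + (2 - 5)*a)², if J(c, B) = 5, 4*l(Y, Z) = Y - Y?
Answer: 4225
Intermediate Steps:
l(Y, Z) = 0 (l(Y, Z) = (Y - Y)/4 = (¼)*0 = 0)
j(g) = 5
a = -20 (a = 2*(-2*5) = 2*(-10) = -20)
(j(3) + (2 - 5)*a)² = (5 + (2 - 5)*(-20))² = (5 - 3*(-20))² = (5 + 60)² = 65² = 4225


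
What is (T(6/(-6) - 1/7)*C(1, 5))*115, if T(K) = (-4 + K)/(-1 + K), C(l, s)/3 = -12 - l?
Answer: -10764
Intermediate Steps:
C(l, s) = -36 - 3*l (C(l, s) = 3*(-12 - l) = -36 - 3*l)
T(K) = (-4 + K)/(-1 + K)
(T(6/(-6) - 1/7)*C(1, 5))*115 = (((-4 + (6/(-6) - 1/7))/(-1 + (6/(-6) - 1/7)))*(-36 - 3*1))*115 = (((-4 + (6*(-⅙) - 1*⅐))/(-1 + (6*(-⅙) - 1*⅐)))*(-36 - 3))*115 = (((-4 + (-1 - ⅐))/(-1 + (-1 - ⅐)))*(-39))*115 = (((-4 - 8/7)/(-1 - 8/7))*(-39))*115 = ((-36/7/(-15/7))*(-39))*115 = (-7/15*(-36/7)*(-39))*115 = ((12/5)*(-39))*115 = -468/5*115 = -10764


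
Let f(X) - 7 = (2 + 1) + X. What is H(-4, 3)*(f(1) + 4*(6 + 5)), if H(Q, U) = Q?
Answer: -220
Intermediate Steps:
f(X) = 10 + X (f(X) = 7 + ((2 + 1) + X) = 7 + (3 + X) = 10 + X)
H(-4, 3)*(f(1) + 4*(6 + 5)) = -4*((10 + 1) + 4*(6 + 5)) = -4*(11 + 4*11) = -4*(11 + 44) = -4*55 = -220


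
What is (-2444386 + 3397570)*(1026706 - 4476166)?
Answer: -3287970080640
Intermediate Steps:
(-2444386 + 3397570)*(1026706 - 4476166) = 953184*(-3449460) = -3287970080640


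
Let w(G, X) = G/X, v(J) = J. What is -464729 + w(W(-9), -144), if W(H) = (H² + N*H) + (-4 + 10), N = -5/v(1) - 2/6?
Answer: -7435679/16 ≈ -4.6473e+5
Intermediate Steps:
N = -16/3 (N = -5/1 - 2/6 = -5*1 - 2*⅙ = -5 - ⅓ = -16/3 ≈ -5.3333)
W(H) = 6 + H² - 16*H/3 (W(H) = (H² - 16*H/3) + (-4 + 10) = (H² - 16*H/3) + 6 = 6 + H² - 16*H/3)
-464729 + w(W(-9), -144) = -464729 + (6 + (-9)² - 16/3*(-9))/(-144) = -464729 + (6 + 81 + 48)*(-1/144) = -464729 + 135*(-1/144) = -464729 - 15/16 = -7435679/16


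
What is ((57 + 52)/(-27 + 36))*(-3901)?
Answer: -425209/9 ≈ -47245.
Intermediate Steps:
((57 + 52)/(-27 + 36))*(-3901) = (109/9)*(-3901) = -425209/9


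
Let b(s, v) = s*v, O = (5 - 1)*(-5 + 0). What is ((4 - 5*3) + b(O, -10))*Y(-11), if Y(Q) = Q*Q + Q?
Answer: 20790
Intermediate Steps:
O = -20 (O = 4*(-5) = -20)
Y(Q) = Q + Q² (Y(Q) = Q² + Q = Q + Q²)
((4 - 5*3) + b(O, -10))*Y(-11) = ((4 - 5*3) - 20*(-10))*(-11*(1 - 11)) = ((4 - 15) + 200)*(-11*(-10)) = (-11 + 200)*110 = 189*110 = 20790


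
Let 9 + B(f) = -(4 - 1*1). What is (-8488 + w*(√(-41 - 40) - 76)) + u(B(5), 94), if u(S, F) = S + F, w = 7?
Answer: -8938 + 63*I ≈ -8938.0 + 63.0*I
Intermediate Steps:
B(f) = -12 (B(f) = -9 - (4 - 1*1) = -9 - (4 - 1) = -9 - 1*3 = -9 - 3 = -12)
u(S, F) = F + S
(-8488 + w*(√(-41 - 40) - 76)) + u(B(5), 94) = (-8488 + 7*(√(-41 - 40) - 76)) + (94 - 12) = (-8488 + 7*(√(-81) - 76)) + 82 = (-8488 + 7*(9*I - 76)) + 82 = (-8488 + 7*(-76 + 9*I)) + 82 = (-8488 + (-532 + 63*I)) + 82 = (-9020 + 63*I) + 82 = -8938 + 63*I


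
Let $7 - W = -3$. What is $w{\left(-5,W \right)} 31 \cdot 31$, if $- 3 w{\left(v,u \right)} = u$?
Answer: $- \frac{9610}{3} \approx -3203.3$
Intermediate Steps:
$W = 10$ ($W = 7 - -3 = 7 + 3 = 10$)
$w{\left(v,u \right)} = - \frac{u}{3}$
$w{\left(-5,W \right)} 31 \cdot 31 = \left(- \frac{1}{3}\right) 10 \cdot 31 \cdot 31 = \left(- \frac{10}{3}\right) 31 \cdot 31 = \left(- \frac{310}{3}\right) 31 = - \frac{9610}{3}$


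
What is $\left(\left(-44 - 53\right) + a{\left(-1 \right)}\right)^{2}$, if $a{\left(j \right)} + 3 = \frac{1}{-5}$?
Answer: $\frac{251001}{25} \approx 10040.0$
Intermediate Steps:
$a{\left(j \right)} = - \frac{16}{5}$ ($a{\left(j \right)} = -3 + \frac{1}{-5} = -3 - \frac{1}{5} = - \frac{16}{5}$)
$\left(\left(-44 - 53\right) + a{\left(-1 \right)}\right)^{2} = \left(\left(-44 - 53\right) - \frac{16}{5}\right)^{2} = \left(-97 - \frac{16}{5}\right)^{2} = \left(- \frac{501}{5}\right)^{2} = \frac{251001}{25}$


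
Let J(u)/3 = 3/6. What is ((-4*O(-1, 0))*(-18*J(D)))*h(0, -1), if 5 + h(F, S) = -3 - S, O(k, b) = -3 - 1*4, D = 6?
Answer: 5292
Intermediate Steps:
O(k, b) = -7 (O(k, b) = -3 - 4 = -7)
J(u) = 3/2 (J(u) = 3*(3/6) = 3*(3*(⅙)) = 3*(½) = 3/2)
h(F, S) = -8 - S (h(F, S) = -5 + (-3 - S) = -8 - S)
((-4*O(-1, 0))*(-18*J(D)))*h(0, -1) = ((-4*(-7))*(-18*3/2))*(-8 - 1*(-1)) = (28*(-27))*(-8 + 1) = -756*(-7) = 5292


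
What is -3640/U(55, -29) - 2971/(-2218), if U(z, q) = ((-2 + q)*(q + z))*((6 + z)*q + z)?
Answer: 78775297/58925606 ≈ 1.3369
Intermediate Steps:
U(z, q) = (-2 + q)*(q + z)*(z + q*(6 + z)) (U(z, q) = ((-2 + q)*(q + z))*(q*(6 + z) + z) = ((-2 + q)*(q + z))*(z + q*(6 + z)) = (-2 + q)*(q + z)*(z + q*(6 + z)))
-3640/U(55, -29) - 2971/(-2218) = -3640/(-12*(-29)**2 - 2*55**2 + 6*(-29)**3 + 55*(-29)**3 + (-29)**2*55**2 - 1*(-29)*55**2 - 14*(-29)*55 + 5*55*(-29)**2) - 2971/(-2218) = -3640/(-12*841 - 2*3025 + 6*(-24389) + 55*(-24389) + 841*3025 - 1*(-29)*3025 + 22330 + 5*55*841) - 2971*(-1/2218) = -3640/(-10092 - 6050 - 146334 - 1341395 + 2544025 + 87725 + 22330 + 231275) + 2971/2218 = -3640/1381484 + 2971/2218 = -3640*1/1381484 + 2971/2218 = -70/26567 + 2971/2218 = 78775297/58925606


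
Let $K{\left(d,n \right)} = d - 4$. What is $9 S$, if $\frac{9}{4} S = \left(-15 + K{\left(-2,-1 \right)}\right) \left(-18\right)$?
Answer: $1512$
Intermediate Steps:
$K{\left(d,n \right)} = -4 + d$ ($K{\left(d,n \right)} = d - 4 = -4 + d$)
$S = 168$ ($S = \frac{4 \left(-15 - 6\right) \left(-18\right)}{9} = \frac{4 \left(\left(-21\right) \left(-18\right)\right)}{9} = \frac{4}{9} \cdot 378 = 168$)
$9 S = 9 \cdot 168 = 1512$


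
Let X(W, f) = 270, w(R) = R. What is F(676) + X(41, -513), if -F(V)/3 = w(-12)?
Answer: 306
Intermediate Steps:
F(V) = 36 (F(V) = -3*(-12) = 36)
F(676) + X(41, -513) = 36 + 270 = 306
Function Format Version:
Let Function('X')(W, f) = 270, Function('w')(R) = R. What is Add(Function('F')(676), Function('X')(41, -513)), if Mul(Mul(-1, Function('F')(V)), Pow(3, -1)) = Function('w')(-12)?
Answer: 306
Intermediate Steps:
Function('F')(V) = 36 (Function('F')(V) = Mul(-3, -12) = 36)
Add(Function('F')(676), Function('X')(41, -513)) = Add(36, 270) = 306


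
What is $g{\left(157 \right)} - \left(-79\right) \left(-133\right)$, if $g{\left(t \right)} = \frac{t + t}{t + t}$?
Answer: $-10506$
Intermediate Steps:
$g{\left(t \right)} = 1$ ($g{\left(t \right)} = \frac{2 t}{2 t} = 2 t \frac{1}{2 t} = 1$)
$g{\left(157 \right)} - \left(-79\right) \left(-133\right) = 1 - \left(-79\right) \left(-133\right) = 1 - 10507 = -10506$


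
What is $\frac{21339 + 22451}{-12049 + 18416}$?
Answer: $\frac{43790}{6367} \approx 6.8776$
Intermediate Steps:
$\frac{21339 + 22451}{-12049 + 18416} = \frac{43790}{6367}$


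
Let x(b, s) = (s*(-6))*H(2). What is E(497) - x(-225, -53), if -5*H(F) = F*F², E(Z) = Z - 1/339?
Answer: 1704826/1695 ≈ 1005.8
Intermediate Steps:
E(Z) = -1/339 + Z (E(Z) = Z - 1*1/339 = Z - 1/339 = -1/339 + Z)
H(F) = -F³/5 (H(F) = -F*F²/5 = -F³/5)
x(b, s) = 48*s/5 (x(b, s) = (s*(-6))*(-⅕*2³) = (-6*s)*(-⅕*8) = -6*s*(-8/5) = 48*s/5)
E(497) - x(-225, -53) = (-1/339 + 497) - 48*(-53)/5 = 168482/339 - 1*(-2544/5) = 168482/339 + 2544/5 = 1704826/1695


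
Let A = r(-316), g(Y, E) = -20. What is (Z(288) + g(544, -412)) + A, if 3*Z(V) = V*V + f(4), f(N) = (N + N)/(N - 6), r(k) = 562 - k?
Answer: 85514/3 ≈ 28505.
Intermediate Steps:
A = 878 (A = 562 - 1*(-316) = 562 + 316 = 878)
f(N) = 2*N/(-6 + N) (f(N) = (2*N)/(-6 + N) = 2*N/(-6 + N))
Z(V) = -4/3 + V²/3 (Z(V) = (V*V + 2*4/(-6 + 4))/3 = (V² + 2*4/(-2))/3 = (V² + 2*4*(-½))/3 = (V² - 4)/3 = (-4 + V²)/3 = -4/3 + V²/3)
(Z(288) + g(544, -412)) + A = ((-4/3 + (⅓)*288²) - 20) + 878 = ((-4/3 + (⅓)*82944) - 20) + 878 = ((-4/3 + 27648) - 20) + 878 = (82940/3 - 20) + 878 = 82880/3 + 878 = 85514/3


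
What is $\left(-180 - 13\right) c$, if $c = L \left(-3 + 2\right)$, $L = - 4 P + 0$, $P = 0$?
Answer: $0$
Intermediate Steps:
$L = 0$ ($L = \left(-4\right) 0 + 0 = 0 + 0 = 0$)
$c = 0$ ($c = 0 \left(-3 + 2\right) = 0 \left(-1\right) = 0$)
$\left(-180 - 13\right) c = \left(-180 - 13\right) 0 = \left(-193\right) 0 = 0$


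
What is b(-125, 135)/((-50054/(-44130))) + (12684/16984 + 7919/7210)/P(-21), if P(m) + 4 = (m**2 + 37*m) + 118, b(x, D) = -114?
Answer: -2137090617860221/21261163909755 ≈ -100.52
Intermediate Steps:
P(m) = 114 + m**2 + 37*m (P(m) = -4 + ((m**2 + 37*m) + 118) = -4 + (118 + m**2 + 37*m) = 114 + m**2 + 37*m)
b(-125, 135)/((-50054/(-44130))) + (12684/16984 + 7919/7210)/P(-21) = -114/((-50054/(-44130))) + (12684/16984 + 7919/7210)/(114 + (-21)**2 + 37*(-21)) = -114/((-50054*(-1/44130))) + (12684*(1/16984) + 7919*(1/7210))/(114 + 441 - 777) = -114/25027/22065 + (3171/4246 + 7919/7210)/(-222) = -114*22065/25027 + (14121746/7653415)*(-1/222) = -2515410/25027 - 7060873/849529065 = -2137090617860221/21261163909755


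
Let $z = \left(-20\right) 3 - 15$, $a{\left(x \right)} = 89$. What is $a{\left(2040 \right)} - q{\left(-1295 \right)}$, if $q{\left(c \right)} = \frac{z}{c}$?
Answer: $\frac{23036}{259} \approx 88.942$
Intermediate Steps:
$z = -75$ ($z = -60 - 15 = -75$)
$q{\left(c \right)} = - \frac{75}{c}$
$a{\left(2040 \right)} - q{\left(-1295 \right)} = 89 - - \frac{75}{-1295} = 89 - \left(-75\right) \left(- \frac{1}{1295}\right) = 89 - \frac{15}{259} = \frac{23036}{259}$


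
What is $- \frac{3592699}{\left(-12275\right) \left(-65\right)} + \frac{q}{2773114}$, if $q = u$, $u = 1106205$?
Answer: $- \frac{9080350580311}{2212598332750} \approx -4.1039$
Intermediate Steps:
$q = 1106205$
$- \frac{3592699}{\left(-12275\right) \left(-65\right)} + \frac{q}{2773114} = - \frac{3592699}{\left(-12275\right) \left(-65\right)} + \frac{1106205}{2773114} = - \frac{3592699}{797875} + 1106205 \cdot \frac{1}{2773114} = \left(-3592699\right) \frac{1}{797875} + \frac{1106205}{2773114} = - \frac{3592699}{797875} + \frac{1106205}{2773114} = - \frac{9080350580311}{2212598332750}$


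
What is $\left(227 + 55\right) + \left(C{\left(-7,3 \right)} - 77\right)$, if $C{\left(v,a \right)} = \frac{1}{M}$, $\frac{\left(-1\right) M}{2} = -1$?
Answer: $\frac{411}{2} \approx 205.5$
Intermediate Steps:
$M = 2$ ($M = \left(-2\right) \left(-1\right) = 2$)
$C{\left(v,a \right)} = \frac{1}{2}$
$\left(227 + 55\right) + \left(C{\left(-7,3 \right)} - 77\right) = \left(227 + 55\right) + \left(\frac{1}{2} - 77\right) = 282 + \left(\frac{1}{2} - 77\right) = 282 - \frac{153}{2} = \frac{411}{2}$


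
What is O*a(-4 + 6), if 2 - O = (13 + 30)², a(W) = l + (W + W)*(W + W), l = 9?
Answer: -46175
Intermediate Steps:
a(W) = 9 + 4*W² (a(W) = 9 + (W + W)*(W + W) = 9 + (2*W)*(2*W) = 9 + 4*W²)
O = -1847 (O = 2 - (13 + 30)² = 2 - 1*43² = 2 - 1*1849 = 2 - 1849 = -1847)
O*a(-4 + 6) = -1847*(9 + 4*(-4 + 6)²) = -1847*(9 + 4*2²) = -1847*(9 + 4*4) = -1847*(9 + 16) = -1847*25 = -46175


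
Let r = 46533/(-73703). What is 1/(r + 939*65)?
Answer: 73703/4498416072 ≈ 1.6384e-5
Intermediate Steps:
r = -46533/73703 (r = 46533*(-1/73703) = -46533/73703 ≈ -0.63136)
1/(r + 939*65) = 1/(-46533/73703 + 939*65) = 1/(-46533/73703 + 61035) = 1/(4498416072/73703) = 73703/4498416072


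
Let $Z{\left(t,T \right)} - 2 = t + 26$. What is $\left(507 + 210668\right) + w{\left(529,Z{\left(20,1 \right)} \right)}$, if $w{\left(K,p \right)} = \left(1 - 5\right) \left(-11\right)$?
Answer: $211219$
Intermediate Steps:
$Z{\left(t,T \right)} = 28 + t$ ($Z{\left(t,T \right)} = 2 + \left(t + 26\right) = 2 + \left(26 + t\right) = 28 + t$)
$w{\left(K,p \right)} = 44$ ($w{\left(K,p \right)} = \left(-4\right) \left(-11\right) = 44$)
$\left(507 + 210668\right) + w{\left(529,Z{\left(20,1 \right)} \right)} = \left(507 + 210668\right) + 44 = 211175 + 44 = 211219$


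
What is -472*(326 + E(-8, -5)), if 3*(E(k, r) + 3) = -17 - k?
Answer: -151040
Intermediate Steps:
E(k, r) = -26/3 - k/3 (E(k, r) = -3 + (-17 - k)/3 = -3 + (-17/3 - k/3) = -26/3 - k/3)
-472*(326 + E(-8, -5)) = -472*(326 + (-26/3 - ⅓*(-8))) = -472*(326 + (-26/3 + 8/3)) = -472*(326 - 6) = -472*320 = -151040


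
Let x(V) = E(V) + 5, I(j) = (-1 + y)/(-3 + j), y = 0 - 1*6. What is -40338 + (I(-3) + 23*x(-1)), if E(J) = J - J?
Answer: -241331/6 ≈ -40222.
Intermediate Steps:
y = -6 (y = 0 - 6 = -6)
I(j) = -7/(-3 + j) (I(j) = (-1 - 6)/(-3 + j) = -7/(-3 + j))
E(J) = 0
x(V) = 5 (x(V) = 0 + 5 = 5)
-40338 + (I(-3) + 23*x(-1)) = -40338 + (-7/(-3 - 3) + 23*5) = -40338 + (-7/(-6) + 115) = -40338 + (-7*(-⅙) + 115) = -40338 + (7/6 + 115) = -40338 + 697/6 = -241331/6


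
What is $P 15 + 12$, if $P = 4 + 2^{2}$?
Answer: $132$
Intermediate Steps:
$P = 8$ ($P = 4 + 4 = 8$)
$P 15 + 12 = 8 \cdot 15 + 12 = 120 + 12 = 132$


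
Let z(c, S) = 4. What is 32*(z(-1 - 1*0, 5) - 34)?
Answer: -960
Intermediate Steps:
32*(z(-1 - 1*0, 5) - 34) = 32*(4 - 34) = 32*(-30) = -960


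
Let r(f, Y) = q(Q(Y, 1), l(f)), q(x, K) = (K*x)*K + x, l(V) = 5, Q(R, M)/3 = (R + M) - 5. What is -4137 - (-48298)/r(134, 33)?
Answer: -4654798/1131 ≈ -4115.6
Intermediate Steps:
Q(R, M) = -15 + 3*M + 3*R (Q(R, M) = 3*((R + M) - 5) = 3*((M + R) - 5) = 3*(-5 + M + R) = -15 + 3*M + 3*R)
q(x, K) = x + x*K² (q(x, K) = x*K² + x = x + x*K²)
r(f, Y) = -312 + 78*Y (r(f, Y) = (-15 + 3*1 + 3*Y)*(1 + 5²) = (-15 + 3 + 3*Y)*(1 + 25) = (-12 + 3*Y)*26 = -312 + 78*Y)
-4137 - (-48298)/r(134, 33) = -4137 - (-48298)/(-312 + 78*33) = -4137 - (-48298)/(-312 + 2574) = -4137 - (-48298)/2262 = -4137 - 1*(-24149/1131) = -4137 + 24149/1131 = -4654798/1131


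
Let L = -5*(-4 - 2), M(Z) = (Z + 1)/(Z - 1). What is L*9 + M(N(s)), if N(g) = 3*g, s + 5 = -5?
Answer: 8399/31 ≈ 270.94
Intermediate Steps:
s = -10 (s = -5 - 5 = -10)
M(Z) = (1 + Z)/(-1 + Z)
L = 30 (L = -5*(-6) = 30)
L*9 + M(N(s)) = 30*9 + (1 + 3*(-10))/(-1 + 3*(-10)) = 270 + (1 - 30)/(-1 - 30) = 270 - 29/(-31) = 270 - 1/31*(-29) = 270 + 29/31 = 8399/31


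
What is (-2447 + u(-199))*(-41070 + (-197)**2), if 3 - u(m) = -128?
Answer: 5236476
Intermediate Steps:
u(m) = 131 (u(m) = 3 - 1*(-128) = 3 + 128 = 131)
(-2447 + u(-199))*(-41070 + (-197)**2) = (-2447 + 131)*(-41070 + (-197)**2) = -2316*(-41070 + 38809) = -2316*(-2261) = 5236476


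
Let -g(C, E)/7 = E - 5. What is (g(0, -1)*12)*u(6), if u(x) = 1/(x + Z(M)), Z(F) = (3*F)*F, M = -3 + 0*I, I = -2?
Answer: 168/11 ≈ 15.273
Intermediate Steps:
M = -3 (M = -3 + 0*(-2) = -3 + 0 = -3)
Z(F) = 3*F²
g(C, E) = 35 - 7*E (g(C, E) = -7*(E - 5) = -7*(-5 + E) = 35 - 7*E)
u(x) = 1/(27 + x) (u(x) = 1/(x + 3*(-3)²) = 1/(x + 3*9) = 1/(x + 27) = 1/(27 + x))
(g(0, -1)*12)*u(6) = ((35 - 7*(-1))*12)/(27 + 6) = ((35 + 7)*12)/33 = (42*12)*(1/33) = 504*(1/33) = 168/11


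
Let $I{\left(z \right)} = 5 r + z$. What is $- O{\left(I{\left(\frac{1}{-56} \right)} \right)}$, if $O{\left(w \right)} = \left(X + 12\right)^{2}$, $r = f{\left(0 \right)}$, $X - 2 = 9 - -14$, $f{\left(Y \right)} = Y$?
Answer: $-1369$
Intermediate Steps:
$X = 25$ ($X = 2 + \left(9 - -14\right) = 2 + \left(9 + 14\right) = 2 + 23 = 25$)
$r = 0$
$I{\left(z \right)} = z$ ($I{\left(z \right)} = 5 \cdot 0 + z = 0 + z = z$)
$O{\left(w \right)} = 1369$ ($O{\left(w \right)} = \left(25 + 12\right)^{2} = 37^{2} = 1369$)
$- O{\left(I{\left(\frac{1}{-56} \right)} \right)} = \left(-1\right) 1369 = -1369$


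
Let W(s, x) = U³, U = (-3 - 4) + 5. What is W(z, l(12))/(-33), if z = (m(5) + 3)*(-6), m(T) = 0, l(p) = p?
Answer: 8/33 ≈ 0.24242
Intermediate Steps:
U = -2 (U = -7 + 5 = -2)
z = -18 (z = (0 + 3)*(-6) = 3*(-6) = -18)
W(s, x) = -8 (W(s, x) = (-2)³ = -8)
W(z, l(12))/(-33) = -8/(-33) = -8*(-1/33) = 8/33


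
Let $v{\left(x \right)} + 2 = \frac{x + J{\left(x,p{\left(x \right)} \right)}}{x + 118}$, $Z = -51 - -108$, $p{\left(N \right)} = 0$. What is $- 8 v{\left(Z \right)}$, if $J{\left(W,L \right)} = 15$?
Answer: $\frac{2224}{175} \approx 12.709$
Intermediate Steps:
$Z = 57$ ($Z = -51 + 108 = 57$)
$v{\left(x \right)} = -2 + \frac{15 + x}{118 + x}$ ($v{\left(x \right)} = -2 + \frac{x + 15}{x + 118} = -2 + \frac{15 + x}{118 + x}$)
$- 8 v{\left(Z \right)} = - 8 \frac{-221 - 57}{118 + 57} = - 8 \frac{-221 - 57}{175} = - 8 \cdot \frac{1}{175} \left(-278\right) = \left(-8\right) \left(- \frac{278}{175}\right) = \frac{2224}{175}$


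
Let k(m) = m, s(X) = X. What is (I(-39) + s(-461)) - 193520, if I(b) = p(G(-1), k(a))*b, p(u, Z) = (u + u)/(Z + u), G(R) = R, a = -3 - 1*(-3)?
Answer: -194059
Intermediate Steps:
a = 0 (a = -3 + 3 = 0)
p(u, Z) = 2*u/(Z + u) (p(u, Z) = (2*u)/(Z + u) = 2*u/(Z + u))
I(b) = 2*b (I(b) = (2*(-1)/(0 - 1))*b = (2*(-1)/(-1))*b = (2*(-1)*(-1))*b = 2*b)
(I(-39) + s(-461)) - 193520 = (2*(-39) - 461) - 193520 = (-78 - 461) - 193520 = -539 - 193520 = -194059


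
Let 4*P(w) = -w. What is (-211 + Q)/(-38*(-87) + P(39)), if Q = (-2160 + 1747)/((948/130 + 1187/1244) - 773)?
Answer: -177671212/2782708605 ≈ -0.063848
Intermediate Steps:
P(w) = -w/4 (P(w) = (-w)/4 = -w/4)
Q = 33395180/61837969 (Q = -413/((948*(1/130) + 1187*(1/1244)) - 773) = -413/((474/65 + 1187/1244) - 773) = -413/(666811/80860 - 773) = -413/(-61837969/80860) = -413*(-80860/61837969) = 33395180/61837969 ≈ 0.54004)
(-211 + Q)/(-38*(-87) + P(39)) = (-211 + 33395180/61837969)/(-38*(-87) - ¼*39) = -13014416279/(61837969*(3306 - 39/4)) = -13014416279/(61837969*13185/4) = -13014416279/61837969*4/13185 = -177671212/2782708605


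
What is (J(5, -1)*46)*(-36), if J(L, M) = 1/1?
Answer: -1656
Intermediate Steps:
J(L, M) = 1
(J(5, -1)*46)*(-36) = (1*46)*(-36) = 46*(-36) = -1656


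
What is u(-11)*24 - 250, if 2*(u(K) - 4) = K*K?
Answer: 1298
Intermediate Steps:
u(K) = 4 + K²/2 (u(K) = 4 + (K*K)/2 = 4 + K²/2)
u(-11)*24 - 250 = (4 + (½)*(-11)²)*24 - 250 = (4 + (½)*121)*24 - 250 = (4 + 121/2)*24 - 250 = (129/2)*24 - 250 = 1548 - 250 = 1298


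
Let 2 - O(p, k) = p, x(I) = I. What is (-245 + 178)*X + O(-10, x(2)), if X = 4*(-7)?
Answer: 1888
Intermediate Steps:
O(p, k) = 2 - p
X = -28
(-245 + 178)*X + O(-10, x(2)) = (-245 + 178)*(-28) + (2 - 1*(-10)) = -67*(-28) + (2 + 10) = 1876 + 12 = 1888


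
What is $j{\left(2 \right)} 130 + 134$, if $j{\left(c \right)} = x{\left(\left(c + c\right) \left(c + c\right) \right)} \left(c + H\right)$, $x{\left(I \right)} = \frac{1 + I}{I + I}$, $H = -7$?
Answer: $- \frac{3381}{16} \approx -211.31$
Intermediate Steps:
$x{\left(I \right)} = \frac{1 + I}{2 I}$
$j{\left(c \right)} = \frac{\left(1 + 4 c^{2}\right) \left(-7 + c\right)}{8 c^{2}}$ ($j{\left(c \right)} = \frac{1 + \left(c + c\right) \left(c + c\right)}{2 \left(c + c\right) \left(c + c\right)} \left(c - 7\right) = \frac{1 + 2 c 2 c}{2 \cdot 2 c 2 c} \left(-7 + c\right) = \frac{1 + 4 c^{2}}{2 \cdot 4 c^{2}} \left(-7 + c\right) = \frac{\frac{1}{4 c^{2}} \left(1 + 4 c^{2}\right)}{2} \left(-7 + c\right) = \frac{1 + 4 c^{2}}{8 c^{2}} \left(-7 + c\right) = \frac{\left(1 + 4 c^{2}\right) \left(-7 + c\right)}{8 c^{2}}$)
$j{\left(2 \right)} 130 + 134 = \frac{\left(1 + 4 \cdot 2^{2}\right) \left(-7 + 2\right)}{8 \cdot 4} \cdot 130 + 134 = \frac{1}{8} \cdot \frac{1}{4} \left(1 + 4 \cdot 4\right) \left(-5\right) 130 + 134 = \frac{1}{8} \cdot \frac{1}{4} \left(1 + 16\right) \left(-5\right) 130 + 134 = \frac{1}{8} \cdot \frac{1}{4} \cdot 17 \left(-5\right) 130 + 134 = \left(- \frac{85}{32}\right) 130 + 134 = - \frac{5525}{16} + 134 = - \frac{3381}{16}$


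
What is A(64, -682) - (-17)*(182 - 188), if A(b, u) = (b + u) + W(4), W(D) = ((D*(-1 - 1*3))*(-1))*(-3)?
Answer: -768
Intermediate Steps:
W(D) = -12*D (W(D) = ((D*(-1 - 3))*(-1))*(-3) = ((D*(-4))*(-1))*(-3) = (-4*D*(-1))*(-3) = (4*D)*(-3) = -12*D)
A(b, u) = -48 + b + u (A(b, u) = (b + u) - 12*4 = (b + u) - 48 = -48 + b + u)
A(64, -682) - (-17)*(182 - 188) = (-48 + 64 - 682) - (-17)*(182 - 188) = -666 - (-17)*(-6) = -666 - 1*102 = -666 - 102 = -768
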